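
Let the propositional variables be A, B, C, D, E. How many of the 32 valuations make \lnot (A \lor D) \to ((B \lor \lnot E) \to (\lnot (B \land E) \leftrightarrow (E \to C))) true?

Initial set: {(\lnot (A \lor D) \to ((B \lor \lnot E) \to (\lnot (B \land E) \leftrightarrow (E \to C))))}.
(\lnot (A \lor D) \to ((B \lor \lnot E) \to (\lnot (B \land E) \leftrightarrow (E \to C)))): β-rule — branch into \lnot \lnot (A \lor D)  //  ((B \lor \lnot E) \to (\lnot (B \land E) \leftrightarrow (E \to C))).
  branch 1 (add \lnot \lnot (A \lor D)):
    \lnot \lnot (A \lor D): β-rule — branch into A  //  D.
      branch 1.1 (add A):
        ○ open, literals {A=true}.
      branch 1.2 (add D):
        ○ open, literals {D=true}.
  branch 2 (add ((B \lor \lnot E) \to (\lnot (B \land E) \leftrightarrow (E \to C)))):
    ((B \lor \lnot E) \to (\lnot (B \land E) \leftrightarrow (E \to C))): β-rule — branch into \lnot (B \lor \lnot E)  //  (\lnot (B \land E) \leftrightarrow (E \to C)).
      branch 2.1 (add \lnot (B \lor \lnot E)):
        \lnot (B \lor \lnot E): α-rule — add \lnot B, \lnot \lnot E.
        ○ open, literals {B=false, E=true}.
      branch 2.2 (add (\lnot (B \land E) \leftrightarrow (E \to C))):
        (\lnot (B \land E) \leftrightarrow (E \to C)): β-rule — branch into \lnot (B \land E), (E \to C)  //  \lnot \lnot (B \land E), \lnot (E \to C).
          branch 2.2.1 (add \lnot (B \land E), (E \to C)):
            \lnot (B \land E): β-rule — branch into \lnot B  //  \lnot E.
              branch 2.2.1.1 (add \lnot B):
                (E \to C): β-rule — branch into \lnot E  //  C.
                  branch 2.2.1.1.1 (add \lnot E):
                    ○ open, literals {B=false, E=false}.
                  branch 2.2.1.1.2 (add C):
                    ○ open, literals {B=false, C=true}.
              branch 2.2.1.2 (add \lnot E):
                (E \to C): β-rule — branch into \lnot E  //  C.
                  branch 2.2.1.2.1 (add \lnot E):
                    ○ open, literals {E=false}.
                  branch 2.2.1.2.2 (add C):
                    ○ open, literals {C=true, E=false}.
          branch 2.2.2 (add \lnot \lnot (B \land E), \lnot (E \to C)):
            \lnot \lnot (B \land E): α-rule — add B, E.
            \lnot (E \to C): α-rule — add E, \lnot C.
            ○ open, literals {B=true, C=false, E=true}.
0 branches closed, 8 open.
Each open branch fixes some atoms; the unmentioned ones are free. Counting distinct full assignments: branch {A=true} (B, C, D, E) contributes 16 new; branch {D=true} (A, B, C, E) contributes 8 new; branch {B=false, E=true} (A, C, D) contributes 2 new; branch {B=false, E=false} (A, C, D) contributes 2 new; branch {B=false, C=true} (A, D, E) contributes 0 new; branch {E=false} (A, B, C, D) contributes 2 new; branch {C=true, E=false} (A, B, D) contributes 0 new; branch {B=true, C=false, E=true} (A, D) contributes 1 new. Total: 31.

31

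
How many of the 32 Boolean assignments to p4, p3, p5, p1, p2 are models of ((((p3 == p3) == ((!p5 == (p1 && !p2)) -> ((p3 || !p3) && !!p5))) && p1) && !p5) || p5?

20

Initial set: {(((((p3 == p3) == ((!p5 == (p1 && !p2)) -> ((p3 || !p3) && !!p5))) && p1) && !p5) || p5)}.
(((((p3 == p3) == ((!p5 == (p1 && !p2)) -> ((p3 || !p3) && !!p5))) && p1) && !p5) || p5): β-rule — branch into ((((p3 == p3) == ((!p5 == (p1 && !p2)) -> ((p3 || !p3) && !!p5))) && p1) && !p5)  //  p5.
  branch 1 (add ((((p3 == p3) == ((!p5 == (p1 && !p2)) -> ((p3 || !p3) && !!p5))) && p1) && !p5)):
    ((((p3 == p3) == ((!p5 == (p1 && !p2)) -> ((p3 || !p3) && !!p5))) && p1) && !p5): α-rule — add (((p3 == p3) == ((!p5 == (p1 && !p2)) -> ((p3 || !p3) && !!p5))) && p1), !p5.
    (((p3 == p3) == ((!p5 == (p1 && !p2)) -> ((p3 || !p3) && !!p5))) && p1): α-rule — add ((p3 == p3) == ((!p5 == (p1 && !p2)) -> ((p3 || !p3) && !!p5))), p1.
    ((p3 == p3) == ((!p5 == (p1 && !p2)) -> ((p3 || !p3) && !!p5))): β-rule — branch into (p3 == p3), ((!p5 == (p1 && !p2)) -> ((p3 || !p3) && !!p5))  //  !(p3 == p3), !((!p5 == (p1 && !p2)) -> ((p3 || !p3) && !!p5)).
      branch 1.1 (add (p3 == p3), ((!p5 == (p1 && !p2)) -> ((p3 || !p3) && !!p5))):
        (p3 == p3): β-rule — branch into p3, p3  //  !p3, !p3.
          branch 1.1.1 (add p3, p3):
            ((!p5 == (p1 && !p2)) -> ((p3 || !p3) && !!p5)): β-rule — branch into !(!p5 == (p1 && !p2))  //  ((p3 || !p3) && !!p5).
              branch 1.1.1.1 (add !(!p5 == (p1 && !p2))):
                !(!p5 == (p1 && !p2)): β-rule — branch into !p5, !(p1 && !p2)  //  !!p5, (p1 && !p2).
                  branch 1.1.1.1.1 (add !p5, !(p1 && !p2)):
                    !(p1 && !p2): β-rule — branch into !p1  //  !!p2.
                      branch 1.1.1.1.1.1 (add !p1):
                        × closes — contains both p1 and !p1.
                      branch 1.1.1.1.1.2 (add !!p2):
                        ○ open, literals {p1=1, p2=1, p3=1, p5=0}.
                  branch 1.1.1.1.2 (add !!p5, (p1 && !p2)):
                    × closes — contains both p5 and !p5.
              branch 1.1.1.2 (add ((p3 || !p3) && !!p5)):
                ((p3 || !p3) && !!p5): α-rule — add (p3 || !p3), !!p5.
                !!p5: drop double negation, giving p5.
                × closes — contains both p5 and !p5.
          branch 1.1.2 (add !p3, !p3):
            ((!p5 == (p1 && !p2)) -> ((p3 || !p3) && !!p5)): β-rule — branch into !(!p5 == (p1 && !p2))  //  ((p3 || !p3) && !!p5).
              branch 1.1.2.1 (add !(!p5 == (p1 && !p2))):
                !(!p5 == (p1 && !p2)): β-rule — branch into !p5, !(p1 && !p2)  //  !!p5, (p1 && !p2).
                  branch 1.1.2.1.1 (add !p5, !(p1 && !p2)):
                    !(p1 && !p2): β-rule — branch into !p1  //  !!p2.
                      branch 1.1.2.1.1.1 (add !p1):
                        × closes — contains both p1 and !p1.
                      branch 1.1.2.1.1.2 (add !!p2):
                        ○ open, literals {p1=1, p2=1, p3=0, p5=0}.
                  branch 1.1.2.1.2 (add !!p5, (p1 && !p2)):
                    × closes — contains both p5 and !p5.
              branch 1.1.2.2 (add ((p3 || !p3) && !!p5)):
                ((p3 || !p3) && !!p5): α-rule — add (p3 || !p3), !!p5.
                !!p5: drop double negation, giving p5.
                × closes — contains both p5 and !p5.
      branch 1.2 (add !(p3 == p3), !((!p5 == (p1 && !p2)) -> ((p3 || !p3) && !!p5))):
        !((!p5 == (p1 && !p2)) -> ((p3 || !p3) && !!p5)): α-rule — add (!p5 == (p1 && !p2)), !((p3 || !p3) && !!p5).
        !(p3 == p3): β-rule — branch into p3, !p3  //  !p3, p3.
          branch 1.2.1 (add p3, !p3):
            × closes — contains both p3 and !p3.
          branch 1.2.2 (add !p3, p3):
            × closes — contains both p3 and !p3.
  branch 2 (add p5):
    ○ open, literals {p5=1}.
8 branches closed, 3 open.
Each open branch fixes some atoms; the unmentioned ones are free. Counting distinct full assignments: branch {p1=1, p2=1, p3=1, p5=0} (p4) contributes 2 new; branch {p1=1, p2=1, p3=0, p5=0} (p4) contributes 2 new; branch {p5=1} (p4, p3, p1, p2) contributes 16 new. Total: 20.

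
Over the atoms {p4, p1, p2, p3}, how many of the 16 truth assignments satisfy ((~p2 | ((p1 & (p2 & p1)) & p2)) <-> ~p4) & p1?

4

Initial set: {(((~p2 | ((p1 & (p2 & p1)) & p2)) <-> ~p4) & p1)}.
(((~p2 | ((p1 & (p2 & p1)) & p2)) <-> ~p4) & p1): α-rule — add ((~p2 | ((p1 & (p2 & p1)) & p2)) <-> ~p4), p1.
((~p2 | ((p1 & (p2 & p1)) & p2)) <-> ~p4): β-rule — branch into (~p2 | ((p1 & (p2 & p1)) & p2)), ~p4  //  ~(~p2 | ((p1 & (p2 & p1)) & p2)), ~~p4.
  branch 1 (add (~p2 | ((p1 & (p2 & p1)) & p2)), ~p4):
    (~p2 | ((p1 & (p2 & p1)) & p2)): β-rule — branch into ~p2  //  ((p1 & (p2 & p1)) & p2).
      branch 1.1 (add ~p2):
        ○ open, literals {p1=1, p2=0, p4=0}.
      branch 1.2 (add ((p1 & (p2 & p1)) & p2)):
        ((p1 & (p2 & p1)) & p2): α-rule — add (p1 & (p2 & p1)), p2.
        (p1 & (p2 & p1)): α-rule — add p1, (p2 & p1).
        (p2 & p1): α-rule — add p2, p1.
        ○ open, literals {p1=1, p2=1, p4=0}.
  branch 2 (add ~(~p2 | ((p1 & (p2 & p1)) & p2)), ~~p4):
    ~(~p2 | ((p1 & (p2 & p1)) & p2)): α-rule — add ~~p2, ~((p1 & (p2 & p1)) & p2).
    ~((p1 & (p2 & p1)) & p2): β-rule — branch into ~(p1 & (p2 & p1))  //  ~p2.
      branch 2.1 (add ~(p1 & (p2 & p1))):
        ~(p1 & (p2 & p1)): β-rule — branch into ~p1  //  ~(p2 & p1).
          branch 2.1.1 (add ~p1):
            × closes — contains both p1 and ~p1.
          branch 2.1.2 (add ~(p2 & p1)):
            ~(p2 & p1): β-rule — branch into ~p2  //  ~p1.
              branch 2.1.2.1 (add ~p2):
                × closes — contains both p2 and ~p2.
              branch 2.1.2.2 (add ~p1):
                × closes — contains both p1 and ~p1.
      branch 2.2 (add ~p2):
        × closes — contains both p2 and ~p2.
4 branches closed, 2 open.
Each open branch fixes some atoms; the unmentioned ones are free. Counting distinct full assignments: branch {p1=1, p2=0, p4=0} (p3) contributes 2 new; branch {p1=1, p2=1, p4=0} (p3) contributes 2 new. Total: 4.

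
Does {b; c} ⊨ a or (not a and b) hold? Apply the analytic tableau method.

Initial set: {b; c; not (a or (not a and b))}.
not (a or (not a and b)): α-rule — add not a, not (not a and b).
not (not a and b): β-rule — branch into not not a  //  not b.
  branch 1 (add not not a):
    × closes — contains both a and not a.
  branch 2 (add not b):
    × closes — contains both b and not b.
All 2 branches close.
Every branch closed, so the premises entail the conclusion.

Yes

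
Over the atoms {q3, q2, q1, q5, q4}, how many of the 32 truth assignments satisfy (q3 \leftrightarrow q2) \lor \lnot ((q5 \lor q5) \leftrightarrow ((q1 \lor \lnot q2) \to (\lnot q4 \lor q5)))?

Initial set: {T ((q3 \leftrightarrow q2) \lor \lnot ((q5 \lor q5) \leftrightarrow ((q1 \lor \lnot q2) \to (\lnot q4 \lor q5))))}.
T ((q3 \leftrightarrow q2) \lor \lnot ((q5 \lor q5) \leftrightarrow ((q1 \lor \lnot q2) \to (\lnot q4 \lor q5)))): β-rule — branch into T (q3 \leftrightarrow q2)  //  T \lnot ((q5 \lor q5) \leftrightarrow ((q1 \lor \lnot q2) \to (\lnot q4 \lor q5))).
  branch 1 (add T (q3 \leftrightarrow q2)):
    T (q3 \leftrightarrow q2): β-rule — branch into T q3, T q2  //  F q3, F q2.
      branch 1.1 (add T q3, T q2):
        ○ open, literals {q2=true, q3=true}.
      branch 1.2 (add F q3, F q2):
        ○ open, literals {q2=false, q3=false}.
  branch 2 (add T \lnot ((q5 \lor q5) \leftrightarrow ((q1 \lor \lnot q2) \to (\lnot q4 \lor q5)))):
    T \lnot ((q5 \lor q5) \leftrightarrow ((q1 \lor \lnot q2) \to (\lnot q4 \lor q5))): β-rule — branch into T (q5 \lor q5), F ((q1 \lor \lnot q2) \to (\lnot q4 \lor q5))  //  F (q5 \lor q5), T ((q1 \lor \lnot q2) \to (\lnot q4 \lor q5)).
      branch 2.1 (add T (q5 \lor q5), F ((q1 \lor \lnot q2) \to (\lnot q4 \lor q5))):
        F ((q1 \lor \lnot q2) \to (\lnot q4 \lor q5)): α-rule — add T (q1 \lor \lnot q2), F (\lnot q4 \lor q5).
        F (\lnot q4 \lor q5): α-rule — add F \lnot q4, F q5.
        T (q5 \lor q5): β-rule — branch into T q5  //  T q5.
          branch 2.1.1 (add T q5):
            × closes — contains both q5 and \lnot q5.
          branch 2.1.2 (add T q5):
            × closes — contains both q5 and \lnot q5.
      branch 2.2 (add F (q5 \lor q5), T ((q1 \lor \lnot q2) \to (\lnot q4 \lor q5))):
        F (q5 \lor q5): α-rule — add F q5, F q5.
        T ((q1 \lor \lnot q2) \to (\lnot q4 \lor q5)): β-rule — branch into F (q1 \lor \lnot q2)  //  T (\lnot q4 \lor q5).
          branch 2.2.1 (add F (q1 \lor \lnot q2)):
            F (q1 \lor \lnot q2): α-rule — add F q1, F \lnot q2.
            ○ open, literals {q1=false, q2=true, q5=false}.
          branch 2.2.2 (add T (\lnot q4 \lor q5)):
            T (\lnot q4 \lor q5): β-rule — branch into T \lnot q4  //  T q5.
              branch 2.2.2.1 (add T \lnot q4):
                ○ open, literals {q4=false, q5=false}.
              branch 2.2.2.2 (add T q5):
                × closes — contains both q5 and \lnot q5.
3 branches closed, 4 open.
Each open branch fixes some atoms; the unmentioned ones are free. Counting distinct full assignments: branch {q2=true, q3=true} (q1, q5, q4) contributes 8 new; branch {q2=false, q3=false} (q1, q5, q4) contributes 8 new; branch {q1=false, q2=true, q5=false} (q3, q4) contributes 2 new; branch {q4=false, q5=false} (q3, q2, q1) contributes 3 new. Total: 21.

21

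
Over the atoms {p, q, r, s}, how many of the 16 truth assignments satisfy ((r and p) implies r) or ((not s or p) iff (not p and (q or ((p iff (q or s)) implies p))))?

Initial set: {(((r and p) implies r) or ((not s or p) iff (not p and (q or ((p iff (q or s)) implies p)))))}.
(((r and p) implies r) or ((not s or p) iff (not p and (q or ((p iff (q or s)) implies p))))): β-rule — branch into ((r and p) implies r)  //  ((not s or p) iff (not p and (q or ((p iff (q or s)) implies p)))).
  branch 1 (add ((r and p) implies r)):
    ((r and p) implies r): β-rule — branch into not (r and p)  //  r.
      branch 1.1 (add not (r and p)):
        not (r and p): β-rule — branch into not r  //  not p.
          branch 1.1.1 (add not r):
            ○ open, literals {r=0}.
          branch 1.1.2 (add not p):
            ○ open, literals {p=0}.
      branch 1.2 (add r):
        ○ open, literals {r=1}.
  branch 2 (add ((not s or p) iff (not p and (q or ((p iff (q or s)) implies p))))):
    ((not s or p) iff (not p and (q or ((p iff (q or s)) implies p)))): β-rule — branch into (not s or p), (not p and (q or ((p iff (q or s)) implies p)))  //  not (not s or p), not (not p and (q or ((p iff (q or s)) implies p))).
      branch 2.1 (add (not s or p), (not p and (q or ((p iff (q or s)) implies p)))):
        (not p and (q or ((p iff (q or s)) implies p))): α-rule — add not p, (q or ((p iff (q or s)) implies p)).
        (not s or p): β-rule — branch into not s  //  p.
          branch 2.1.1 (add not s):
            (q or ((p iff (q or s)) implies p)): β-rule — branch into q  //  ((p iff (q or s)) implies p).
              branch 2.1.1.1 (add q):
                ○ open, literals {p=0, q=1, s=0}.
              branch 2.1.1.2 (add ((p iff (q or s)) implies p)):
                ((p iff (q or s)) implies p): β-rule — branch into not (p iff (q or s))  //  p.
                  branch 2.1.1.2.1 (add not (p iff (q or s))):
                    not (p iff (q or s)): β-rule — branch into p, not (q or s)  //  not p, (q or s).
                      branch 2.1.1.2.1.1 (add p, not (q or s)):
                        × closes — contains both p and not p.
                      branch 2.1.1.2.1.2 (add not p, (q or s)):
                        (q or s): β-rule — branch into q  //  s.
                          branch 2.1.1.2.1.2.1 (add q):
                            ○ open, literals {p=0, q=1, s=0}.
                          branch 2.1.1.2.1.2.2 (add s):
                            × closes — contains both s and not s.
                  branch 2.1.1.2.2 (add p):
                    × closes — contains both p and not p.
          branch 2.1.2 (add p):
            × closes — contains both p and not p.
      branch 2.2 (add not (not s or p), not (not p and (q or ((p iff (q or s)) implies p)))):
        not (not s or p): α-rule — add not not s, not p.
        not (not p and (q or ((p iff (q or s)) implies p))): β-rule — branch into not not p  //  not (q or ((p iff (q or s)) implies p)).
          branch 2.2.1 (add not not p):
            × closes — contains both p and not p.
          branch 2.2.2 (add not (q or ((p iff (q or s)) implies p))):
            not (q or ((p iff (q or s)) implies p)): α-rule — add not q, not ((p iff (q or s)) implies p).
            not ((p iff (q or s)) implies p): α-rule — add (p iff (q or s)), not p.
            (p iff (q or s)): β-rule — branch into p, (q or s)  //  not p, not (q or s).
              branch 2.2.2.1 (add p, (q or s)):
                × closes — contains both p and not p.
              branch 2.2.2.2 (add not p, not (q or s)):
                not (q or s): α-rule — add not q, not s.
                × closes — contains both s and not s.
7 branches closed, 5 open.
Each open branch fixes some atoms; the unmentioned ones are free. Counting distinct full assignments: branch {r=0} (p, q, s) contributes 8 new; branch {p=0} (q, r, s) contributes 4 new; branch {r=1} (p, q, s) contributes 4 new; branch {p=0, q=1, s=0} (r) contributes 0 new; branch {p=0, q=1, s=0} (r) contributes 0 new. Total: 16.

16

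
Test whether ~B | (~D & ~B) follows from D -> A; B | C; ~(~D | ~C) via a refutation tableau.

Initial set: {(D -> A); (B | C); ~(~D | ~C); ~(~B | (~D & ~B))}.
~(~D | ~C): α-rule — add ~~D, ~~C.
~(~B | (~D & ~B)): α-rule — add ~~B, ~(~D & ~B).
(D -> A): β-rule — branch into ~D  //  A.
  branch 1 (add ~D):
    × closes — contains both D and ~D.
  branch 2 (add A):
    (B | C): β-rule — branch into B  //  C.
      branch 2.1 (add B):
        ~(~D & ~B): β-rule — branch into ~~D  //  ~~B.
          branch 2.1.1 (add ~~D):
            ○ open, literals {A=T, B=T, C=T, D=T}.
          branch 2.1.2 (add ~~B):
            ○ open, literals {A=T, B=T, C=T, D=T}.
      branch 2.2 (add C):
        ~(~D & ~B): β-rule — branch into ~~D  //  ~~B.
          branch 2.2.1 (add ~~D):
            ○ open, literals {A=T, B=T, C=T, D=T}.
          branch 2.2.2 (add ~~B):
            ○ open, literals {A=T, B=T, C=T, D=T}.
1 branch closed, 4 open.
An open branch gives a countermodel: A=T, B=T, C=T, D=T (unmentioned atoms arbitrary); the premises hold there but the conclusion fails.

No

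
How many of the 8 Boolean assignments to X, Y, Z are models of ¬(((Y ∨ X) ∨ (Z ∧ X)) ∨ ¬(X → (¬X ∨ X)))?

2

Initial set: {¬(((Y ∨ X) ∨ (Z ∧ X)) ∨ ¬(X → (¬X ∨ X)))}.
¬(((Y ∨ X) ∨ (Z ∧ X)) ∨ ¬(X → (¬X ∨ X))): α-rule — add ¬((Y ∨ X) ∨ (Z ∧ X)), ¬¬(X → (¬X ∨ X)).
¬((Y ∨ X) ∨ (Z ∧ X)): α-rule — add ¬(Y ∨ X), ¬(Z ∧ X).
¬(Y ∨ X): α-rule — add ¬Y, ¬X.
¬¬(X → (¬X ∨ X)): β-rule — branch into ¬X  //  (¬X ∨ X).
  branch 1 (add ¬X):
    ¬(Z ∧ X): β-rule — branch into ¬Z  //  ¬X.
      branch 1.1 (add ¬Z):
        ○ open, literals {X=F, Y=F, Z=F}.
      branch 1.2 (add ¬X):
        ○ open, literals {X=F, Y=F}.
  branch 2 (add (¬X ∨ X)):
    ¬(Z ∧ X): β-rule — branch into ¬Z  //  ¬X.
      branch 2.1 (add ¬Z):
        (¬X ∨ X): β-rule — branch into ¬X  //  X.
          branch 2.1.1 (add ¬X):
            ○ open, literals {X=F, Y=F, Z=F}.
          branch 2.1.2 (add X):
            × closes — contains both X and ¬X.
      branch 2.2 (add ¬X):
        (¬X ∨ X): β-rule — branch into ¬X  //  X.
          branch 2.2.1 (add ¬X):
            ○ open, literals {X=F, Y=F}.
          branch 2.2.2 (add X):
            × closes — contains both X and ¬X.
2 branches closed, 4 open.
Each open branch fixes some atoms; the unmentioned ones are free. Counting distinct full assignments: branch {X=F, Y=F, Z=F} (none free) contributes 1 new; branch {X=F, Y=F} (Z) contributes 1 new; branch {X=F, Y=F, Z=F} (none free) contributes 0 new; branch {X=F, Y=F} (Z) contributes 0 new. Total: 2.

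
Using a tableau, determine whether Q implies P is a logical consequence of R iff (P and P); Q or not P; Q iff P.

Yes

Initial set: {T (R iff (P and P)); T (Q or not P); T (Q iff P); F (Q implies P)}.
F (Q implies P): α-rule — add T Q, F P.
T (R iff (P and P)): β-rule — branch into T R, T (P and P)  //  F R, F (P and P).
  branch 1 (add T R, T (P and P)):
    T (P and P): α-rule — add T P, T P.
    × closes — contains both P and not P.
  branch 2 (add F R, F (P and P)):
    T (Q or not P): β-rule — branch into T Q  //  T not P.
      branch 2.1 (add T Q):
        T (Q iff P): β-rule — branch into T Q, T P  //  F Q, F P.
          branch 2.1.1 (add T Q, T P):
            × closes — contains both P and not P.
          branch 2.1.2 (add F Q, F P):
            × closes — contains both Q and not Q.
      branch 2.2 (add T not P):
        T (Q iff P): β-rule — branch into T Q, T P  //  F Q, F P.
          branch 2.2.1 (add T Q, T P):
            × closes — contains both P and not P.
          branch 2.2.2 (add F Q, F P):
            × closes — contains both Q and not Q.
All 5 branches close.
Every branch closed, so the premises entail the conclusion.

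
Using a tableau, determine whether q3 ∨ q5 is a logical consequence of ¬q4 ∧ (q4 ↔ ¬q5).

Initial set: {T (¬q4 ∧ (q4 ↔ ¬q5)); F (q3 ∨ q5)}.
T (¬q4 ∧ (q4 ↔ ¬q5)): α-rule — add T ¬q4, T (q4 ↔ ¬q5).
F (q3 ∨ q5): α-rule — add F q3, F q5.
T (q4 ↔ ¬q5): β-rule — branch into T q4, T ¬q5  //  F q4, F ¬q5.
  branch 1 (add T q4, T ¬q5):
    × closes — contains both q4 and ¬q4.
  branch 2 (add F q4, F ¬q5):
    × closes — contains both q5 and ¬q5.
All 2 branches close.
Every branch closed, so the premises entail the conclusion.

Yes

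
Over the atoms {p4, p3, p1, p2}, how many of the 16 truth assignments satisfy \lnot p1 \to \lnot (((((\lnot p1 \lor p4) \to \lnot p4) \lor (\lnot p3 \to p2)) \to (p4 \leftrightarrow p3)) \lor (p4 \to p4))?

8

Initial set: {T (\lnot p1 \to \lnot (((((\lnot p1 \lor p4) \to \lnot p4) \lor (\lnot p3 \to p2)) \to (p4 \leftrightarrow p3)) \lor (p4 \to p4)))}.
T (\lnot p1 \to \lnot (((((\lnot p1 \lor p4) \to \lnot p4) \lor (\lnot p3 \to p2)) \to (p4 \leftrightarrow p3)) \lor (p4 \to p4))): β-rule — branch into F \lnot p1  //  T \lnot (((((\lnot p1 \lor p4) \to \lnot p4) \lor (\lnot p3 \to p2)) \to (p4 \leftrightarrow p3)) \lor (p4 \to p4)).
  branch 1 (add F \lnot p1):
    ○ open, literals {p1=T}.
  branch 2 (add T \lnot (((((\lnot p1 \lor p4) \to \lnot p4) \lor (\lnot p3 \to p2)) \to (p4 \leftrightarrow p3)) \lor (p4 \to p4))):
    T \lnot (((((\lnot p1 \lor p4) \to \lnot p4) \lor (\lnot p3 \to p2)) \to (p4 \leftrightarrow p3)) \lor (p4 \to p4)): α-rule — add F ((((\lnot p1 \lor p4) \to \lnot p4) \lor (\lnot p3 \to p2)) \to (p4 \leftrightarrow p3)), F (p4 \to p4).
    F ((((\lnot p1 \lor p4) \to \lnot p4) \lor (\lnot p3 \to p2)) \to (p4 \leftrightarrow p3)): α-rule — add T (((\lnot p1 \lor p4) \to \lnot p4) \lor (\lnot p3 \to p2)), F (p4 \leftrightarrow p3).
    F (p4 \to p4): α-rule — add T p4, F p4.
    × closes — contains both p4 and \lnot p4.
1 branch closed, 1 open.
Each open branch fixes some atoms; the unmentioned ones are free. Counting distinct full assignments: branch {p1=T} (p4, p3, p2) contributes 8 new. Total: 8.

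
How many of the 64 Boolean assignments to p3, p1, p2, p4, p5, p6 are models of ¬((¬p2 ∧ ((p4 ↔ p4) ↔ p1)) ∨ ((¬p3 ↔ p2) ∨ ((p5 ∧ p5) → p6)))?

Initial set: {T ¬((¬p2 ∧ ((p4 ↔ p4) ↔ p1)) ∨ ((¬p3 ↔ p2) ∨ ((p5 ∧ p5) → p6)))}.
T ¬((¬p2 ∧ ((p4 ↔ p4) ↔ p1)) ∨ ((¬p3 ↔ p2) ∨ ((p5 ∧ p5) → p6))): α-rule — add F (¬p2 ∧ ((p4 ↔ p4) ↔ p1)), F ((¬p3 ↔ p2) ∨ ((p5 ∧ p5) → p6)).
F ((¬p3 ↔ p2) ∨ ((p5 ∧ p5) → p6)): α-rule — add F (¬p3 ↔ p2), F ((p5 ∧ p5) → p6).
F ((p5 ∧ p5) → p6): α-rule — add T (p5 ∧ p5), F p6.
T (p5 ∧ p5): α-rule — add T p5, T p5.
F (¬p2 ∧ ((p4 ↔ p4) ↔ p1)): β-rule — branch into F ¬p2  //  F ((p4 ↔ p4) ↔ p1).
  branch 1 (add F ¬p2):
    F (¬p3 ↔ p2): β-rule — branch into T ¬p3, F p2  //  F ¬p3, T p2.
      branch 1.1 (add T ¬p3, F p2):
        × closes — contains both p2 and ¬p2.
      branch 1.2 (add F ¬p3, T p2):
        ○ open, literals {p2=T, p3=T, p5=T, p6=F}.
  branch 2 (add F ((p4 ↔ p4) ↔ p1)):
    F (¬p3 ↔ p2): β-rule — branch into T ¬p3, F p2  //  F ¬p3, T p2.
      branch 2.1 (add T ¬p3, F p2):
        F ((p4 ↔ p4) ↔ p1): β-rule — branch into T (p4 ↔ p4), F p1  //  F (p4 ↔ p4), T p1.
          branch 2.1.1 (add T (p4 ↔ p4), F p1):
            T (p4 ↔ p4): β-rule — branch into T p4, T p4  //  F p4, F p4.
              branch 2.1.1.1 (add T p4, T p4):
                ○ open, literals {p1=F, p2=F, p3=F, p4=T, p5=T, p6=F}.
              branch 2.1.1.2 (add F p4, F p4):
                ○ open, literals {p1=F, p2=F, p3=F, p4=F, p5=T, p6=F}.
          branch 2.1.2 (add F (p4 ↔ p4), T p1):
            F (p4 ↔ p4): β-rule — branch into T p4, F p4  //  F p4, T p4.
              branch 2.1.2.1 (add T p4, F p4):
                × closes — contains both p4 and ¬p4.
              branch 2.1.2.2 (add F p4, T p4):
                × closes — contains both p4 and ¬p4.
      branch 2.2 (add F ¬p3, T p2):
        F ((p4 ↔ p4) ↔ p1): β-rule — branch into T (p4 ↔ p4), F p1  //  F (p4 ↔ p4), T p1.
          branch 2.2.1 (add T (p4 ↔ p4), F p1):
            T (p4 ↔ p4): β-rule — branch into T p4, T p4  //  F p4, F p4.
              branch 2.2.1.1 (add T p4, T p4):
                ○ open, literals {p1=F, p2=T, p3=T, p4=T, p5=T, p6=F}.
              branch 2.2.1.2 (add F p4, F p4):
                ○ open, literals {p1=F, p2=T, p3=T, p4=F, p5=T, p6=F}.
          branch 2.2.2 (add F (p4 ↔ p4), T p1):
            F (p4 ↔ p4): β-rule — branch into T p4, F p4  //  F p4, T p4.
              branch 2.2.2.1 (add T p4, F p4):
                × closes — contains both p4 and ¬p4.
              branch 2.2.2.2 (add F p4, T p4):
                × closes — contains both p4 and ¬p4.
5 branches closed, 5 open.
Each open branch fixes some atoms; the unmentioned ones are free. Counting distinct full assignments: branch {p2=T, p3=T, p5=T, p6=F} (p1, p4) contributes 4 new; branch {p1=F, p2=F, p3=F, p4=T, p5=T, p6=F} (none free) contributes 1 new; branch {p1=F, p2=F, p3=F, p4=F, p5=T, p6=F} (none free) contributes 1 new; branch {p1=F, p2=T, p3=T, p4=T, p5=T, p6=F} (none free) contributes 0 new; branch {p1=F, p2=T, p3=T, p4=F, p5=T, p6=F} (none free) contributes 0 new. Total: 6.

6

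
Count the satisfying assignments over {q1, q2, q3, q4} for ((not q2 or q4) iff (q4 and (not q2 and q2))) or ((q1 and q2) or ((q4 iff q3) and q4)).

Initial set: {(((not q2 or q4) iff (q4 and (not q2 and q2))) or ((q1 and q2) or ((q4 iff q3) and q4)))}.
(((not q2 or q4) iff (q4 and (not q2 and q2))) or ((q1 and q2) or ((q4 iff q3) and q4))): β-rule — branch into ((not q2 or q4) iff (q4 and (not q2 and q2)))  //  ((q1 and q2) or ((q4 iff q3) and q4)).
  branch 1 (add ((not q2 or q4) iff (q4 and (not q2 and q2)))):
    ((not q2 or q4) iff (q4 and (not q2 and q2))): β-rule — branch into (not q2 or q4), (q4 and (not q2 and q2))  //  not (not q2 or q4), not (q4 and (not q2 and q2)).
      branch 1.1 (add (not q2 or q4), (q4 and (not q2 and q2))):
        (q4 and (not q2 and q2)): α-rule — add q4, (not q2 and q2).
        (not q2 and q2): α-rule — add not q2, q2.
        × closes — contains both q2 and not q2.
      branch 1.2 (add not (not q2 or q4), not (q4 and (not q2 and q2))):
        not (not q2 or q4): α-rule — add not not q2, not q4.
        not (q4 and (not q2 and q2)): β-rule — branch into not q4  //  not (not q2 and q2).
          branch 1.2.1 (add not q4):
            ○ open, literals {q2=true, q4=false}.
          branch 1.2.2 (add not (not q2 and q2)):
            not (not q2 and q2): β-rule — branch into not not q2  //  not q2.
              branch 1.2.2.1 (add not not q2):
                ○ open, literals {q2=true, q4=false}.
              branch 1.2.2.2 (add not q2):
                × closes — contains both q2 and not q2.
  branch 2 (add ((q1 and q2) or ((q4 iff q3) and q4))):
    ((q1 and q2) or ((q4 iff q3) and q4)): β-rule — branch into (q1 and q2)  //  ((q4 iff q3) and q4).
      branch 2.1 (add (q1 and q2)):
        (q1 and q2): α-rule — add q1, q2.
        ○ open, literals {q1=true, q2=true}.
      branch 2.2 (add ((q4 iff q3) and q4)):
        ((q4 iff q3) and q4): α-rule — add (q4 iff q3), q4.
        (q4 iff q3): β-rule — branch into q4, q3  //  not q4, not q3.
          branch 2.2.1 (add q4, q3):
            ○ open, literals {q3=true, q4=true}.
          branch 2.2.2 (add not q4, not q3):
            × closes — contains both q4 and not q4.
3 branches closed, 4 open.
Each open branch fixes some atoms; the unmentioned ones are free. Counting distinct full assignments: branch {q2=true, q4=false} (q1, q3) contributes 4 new; branch {q2=true, q4=false} (q1, q3) contributes 0 new; branch {q1=true, q2=true} (q3, q4) contributes 2 new; branch {q3=true, q4=true} (q1, q2) contributes 3 new. Total: 9.

9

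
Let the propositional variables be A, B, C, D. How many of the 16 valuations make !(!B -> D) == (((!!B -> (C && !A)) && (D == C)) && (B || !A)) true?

11

Initial set: {(!(!B -> D) == (((!!B -> (C && !A)) && (D == C)) && (B || !A)))}.
(!(!B -> D) == (((!!B -> (C && !A)) && (D == C)) && (B || !A))): β-rule — branch into !(!B -> D), (((!!B -> (C && !A)) && (D == C)) && (B || !A))  //  !!(!B -> D), !(((!!B -> (C && !A)) && (D == C)) && (B || !A)).
  branch 1 (add !(!B -> D), (((!!B -> (C && !A)) && (D == C)) && (B || !A))):
    !(!B -> D): α-rule — add !B, !D.
    (((!!B -> (C && !A)) && (D == C)) && (B || !A)): α-rule — add ((!!B -> (C && !A)) && (D == C)), (B || !A).
    ((!!B -> (C && !A)) && (D == C)): α-rule — add (!!B -> (C && !A)), (D == C).
    (B || !A): β-rule — branch into B  //  !A.
      branch 1.1 (add B):
        × closes — contains both B and !B.
      branch 1.2 (add !A):
        (!!B -> (C && !A)): β-rule — branch into !!!B  //  (C && !A).
          branch 1.2.1 (add !!!B):
            !!!B: drop double negation, giving !B.
            (D == C): β-rule — branch into D, C  //  !D, !C.
              branch 1.2.1.1 (add D, C):
                × closes — contains both D and !D.
              branch 1.2.1.2 (add !D, !C):
                ○ open, literals {A=false, B=false, C=false, D=false}.
          branch 1.2.2 (add (C && !A)):
            (C && !A): α-rule — add C, !A.
            (D == C): β-rule — branch into D, C  //  !D, !C.
              branch 1.2.2.1 (add D, C):
                × closes — contains both D and !D.
              branch 1.2.2.2 (add !D, !C):
                × closes — contains both C and !C.
  branch 2 (add !!(!B -> D), !(((!!B -> (C && !A)) && (D == C)) && (B || !A))):
    !!(!B -> D): β-rule — branch into !!B  //  D.
      branch 2.1 (add !!B):
        !(((!!B -> (C && !A)) && (D == C)) && (B || !A)): β-rule — branch into !((!!B -> (C && !A)) && (D == C))  //  !(B || !A).
          branch 2.1.1 (add !((!!B -> (C && !A)) && (D == C))):
            !((!!B -> (C && !A)) && (D == C)): β-rule — branch into !(!!B -> (C && !A))  //  !(D == C).
              branch 2.1.1.1 (add !(!!B -> (C && !A))):
                !(!!B -> (C && !A)): α-rule — add !!B, !(C && !A).
                !!B: drop double negation, giving B.
                !(C && !A): β-rule — branch into !C  //  !!A.
                  branch 2.1.1.1.1 (add !C):
                    ○ open, literals {B=true, C=false}.
                  branch 2.1.1.1.2 (add !!A):
                    ○ open, literals {A=true, B=true}.
              branch 2.1.1.2 (add !(D == C)):
                !(D == C): β-rule — branch into D, !C  //  !D, C.
                  branch 2.1.1.2.1 (add D, !C):
                    ○ open, literals {B=true, C=false, D=true}.
                  branch 2.1.1.2.2 (add !D, C):
                    ○ open, literals {B=true, C=true, D=false}.
          branch 2.1.2 (add !(B || !A)):
            !(B || !A): α-rule — add !B, !!A.
            × closes — contains both B and !B.
      branch 2.2 (add D):
        !(((!!B -> (C && !A)) && (D == C)) && (B || !A)): β-rule — branch into !((!!B -> (C && !A)) && (D == C))  //  !(B || !A).
          branch 2.2.1 (add !((!!B -> (C && !A)) && (D == C))):
            !((!!B -> (C && !A)) && (D == C)): β-rule — branch into !(!!B -> (C && !A))  //  !(D == C).
              branch 2.2.1.1 (add !(!!B -> (C && !A))):
                !(!!B -> (C && !A)): α-rule — add !!B, !(C && !A).
                !!B: drop double negation, giving B.
                !(C && !A): β-rule — branch into !C  //  !!A.
                  branch 2.2.1.1.1 (add !C):
                    ○ open, literals {B=true, C=false, D=true}.
                  branch 2.2.1.1.2 (add !!A):
                    ○ open, literals {A=true, B=true, D=true}.
              branch 2.2.1.2 (add !(D == C)):
                !(D == C): β-rule — branch into D, !C  //  !D, C.
                  branch 2.2.1.2.1 (add D, !C):
                    ○ open, literals {C=false, D=true}.
                  branch 2.2.1.2.2 (add !D, C):
                    × closes — contains both D and !D.
          branch 2.2.2 (add !(B || !A)):
            !(B || !A): α-rule — add !B, !!A.
            ○ open, literals {A=true, B=false, D=true}.
6 branches closed, 9 open.
Each open branch fixes some atoms; the unmentioned ones are free. Counting distinct full assignments: branch {A=false, B=false, C=false, D=false} (none free) contributes 1 new; branch {B=true, C=false} (A, D) contributes 4 new; branch {A=true, B=true} (C, D) contributes 2 new; branch {B=true, C=false, D=true} (A) contributes 0 new; branch {B=true, C=true, D=false} (A) contributes 1 new; branch {B=true, C=false, D=true} (A) contributes 0 new; branch {A=true, B=true, D=true} (C) contributes 0 new; branch {C=false, D=true} (A, B) contributes 2 new; branch {A=true, B=false, D=true} (C) contributes 1 new. Total: 11.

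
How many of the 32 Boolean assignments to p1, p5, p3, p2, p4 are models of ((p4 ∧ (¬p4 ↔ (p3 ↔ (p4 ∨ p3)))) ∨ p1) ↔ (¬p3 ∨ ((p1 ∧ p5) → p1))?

20

Initial set: {(((p4 ∧ (¬p4 ↔ (p3 ↔ (p4 ∨ p3)))) ∨ p1) ↔ (¬p3 ∨ ((p1 ∧ p5) → p1)))}.
(((p4 ∧ (¬p4 ↔ (p3 ↔ (p4 ∨ p3)))) ∨ p1) ↔ (¬p3 ∨ ((p1 ∧ p5) → p1))): β-rule — branch into ((p4 ∧ (¬p4 ↔ (p3 ↔ (p4 ∨ p3)))) ∨ p1), (¬p3 ∨ ((p1 ∧ p5) → p1))  //  ¬((p4 ∧ (¬p4 ↔ (p3 ↔ (p4 ∨ p3)))) ∨ p1), ¬(¬p3 ∨ ((p1 ∧ p5) → p1)).
  branch 1 (add ((p4 ∧ (¬p4 ↔ (p3 ↔ (p4 ∨ p3)))) ∨ p1), (¬p3 ∨ ((p1 ∧ p5) → p1))):
    ((p4 ∧ (¬p4 ↔ (p3 ↔ (p4 ∨ p3)))) ∨ p1): β-rule — branch into (p4 ∧ (¬p4 ↔ (p3 ↔ (p4 ∨ p3))))  //  p1.
      branch 1.1 (add (p4 ∧ (¬p4 ↔ (p3 ↔ (p4 ∨ p3))))):
        (p4 ∧ (¬p4 ↔ (p3 ↔ (p4 ∨ p3)))): α-rule — add p4, (¬p4 ↔ (p3 ↔ (p4 ∨ p3))).
        (¬p3 ∨ ((p1 ∧ p5) → p1)): β-rule — branch into ¬p3  //  ((p1 ∧ p5) → p1).
          branch 1.1.1 (add ¬p3):
            (¬p4 ↔ (p3 ↔ (p4 ∨ p3))): β-rule — branch into ¬p4, (p3 ↔ (p4 ∨ p3))  //  ¬¬p4, ¬(p3 ↔ (p4 ∨ p3)).
              branch 1.1.1.1 (add ¬p4, (p3 ↔ (p4 ∨ p3))):
                × closes — contains both p4 and ¬p4.
              branch 1.1.1.2 (add ¬¬p4, ¬(p3 ↔ (p4 ∨ p3))):
                ¬(p3 ↔ (p4 ∨ p3)): β-rule — branch into p3, ¬(p4 ∨ p3)  //  ¬p3, (p4 ∨ p3).
                  branch 1.1.1.2.1 (add p3, ¬(p4 ∨ p3)):
                    × closes — contains both p3 and ¬p3.
                  branch 1.1.1.2.2 (add ¬p3, (p4 ∨ p3)):
                    (p4 ∨ p3): β-rule — branch into p4  //  p3.
                      branch 1.1.1.2.2.1 (add p4):
                        ○ open, literals {p3=0, p4=1}.
                      branch 1.1.1.2.2.2 (add p3):
                        × closes — contains both p3 and ¬p3.
          branch 1.1.2 (add ((p1 ∧ p5) → p1)):
            (¬p4 ↔ (p3 ↔ (p4 ∨ p3))): β-rule — branch into ¬p4, (p3 ↔ (p4 ∨ p3))  //  ¬¬p4, ¬(p3 ↔ (p4 ∨ p3)).
              branch 1.1.2.1 (add ¬p4, (p3 ↔ (p4 ∨ p3))):
                × closes — contains both p4 and ¬p4.
              branch 1.1.2.2 (add ¬¬p4, ¬(p3 ↔ (p4 ∨ p3))):
                ((p1 ∧ p5) → p1): β-rule — branch into ¬(p1 ∧ p5)  //  p1.
                  branch 1.1.2.2.1 (add ¬(p1 ∧ p5)):
                    ¬(p3 ↔ (p4 ∨ p3)): β-rule — branch into p3, ¬(p4 ∨ p3)  //  ¬p3, (p4 ∨ p3).
                      branch 1.1.2.2.1.1 (add p3, ¬(p4 ∨ p3)):
                        ¬(p4 ∨ p3): α-rule — add ¬p4, ¬p3.
                        × closes — contains both p4 and ¬p4.
                      branch 1.1.2.2.1.2 (add ¬p3, (p4 ∨ p3)):
                        ¬(p1 ∧ p5): β-rule — branch into ¬p1  //  ¬p5.
                          branch 1.1.2.2.1.2.1 (add ¬p1):
                            (p4 ∨ p3): β-rule — branch into p4  //  p3.
                              branch 1.1.2.2.1.2.1.1 (add p4):
                                ○ open, literals {p1=0, p3=0, p4=1}.
                              branch 1.1.2.2.1.2.1.2 (add p3):
                                × closes — contains both p3 and ¬p3.
                          branch 1.1.2.2.1.2.2 (add ¬p5):
                            (p4 ∨ p3): β-rule — branch into p4  //  p3.
                              branch 1.1.2.2.1.2.2.1 (add p4):
                                ○ open, literals {p3=0, p4=1, p5=0}.
                              branch 1.1.2.2.1.2.2.2 (add p3):
                                × closes — contains both p3 and ¬p3.
                  branch 1.1.2.2.2 (add p1):
                    ¬(p3 ↔ (p4 ∨ p3)): β-rule — branch into p3, ¬(p4 ∨ p3)  //  ¬p3, (p4 ∨ p3).
                      branch 1.1.2.2.2.1 (add p3, ¬(p4 ∨ p3)):
                        ¬(p4 ∨ p3): α-rule — add ¬p4, ¬p3.
                        × closes — contains both p4 and ¬p4.
                      branch 1.1.2.2.2.2 (add ¬p3, (p4 ∨ p3)):
                        (p4 ∨ p3): β-rule — branch into p4  //  p3.
                          branch 1.1.2.2.2.2.1 (add p4):
                            ○ open, literals {p1=1, p3=0, p4=1}.
                          branch 1.1.2.2.2.2.2 (add p3):
                            × closes — contains both p3 and ¬p3.
      branch 1.2 (add p1):
        (¬p3 ∨ ((p1 ∧ p5) → p1)): β-rule — branch into ¬p3  //  ((p1 ∧ p5) → p1).
          branch 1.2.1 (add ¬p3):
            ○ open, literals {p1=1, p3=0}.
          branch 1.2.2 (add ((p1 ∧ p5) → p1)):
            ((p1 ∧ p5) → p1): β-rule — branch into ¬(p1 ∧ p5)  //  p1.
              branch 1.2.2.1 (add ¬(p1 ∧ p5)):
                ¬(p1 ∧ p5): β-rule — branch into ¬p1  //  ¬p5.
                  branch 1.2.2.1.1 (add ¬p1):
                    × closes — contains both p1 and ¬p1.
                  branch 1.2.2.1.2 (add ¬p5):
                    ○ open, literals {p1=1, p5=0}.
              branch 1.2.2.2 (add p1):
                ○ open, literals {p1=1}.
  branch 2 (add ¬((p4 ∧ (¬p4 ↔ (p3 ↔ (p4 ∨ p3)))) ∨ p1), ¬(¬p3 ∨ ((p1 ∧ p5) → p1))):
    ¬((p4 ∧ (¬p4 ↔ (p3 ↔ (p4 ∨ p3)))) ∨ p1): α-rule — add ¬(p4 ∧ (¬p4 ↔ (p3 ↔ (p4 ∨ p3)))), ¬p1.
    ¬(¬p3 ∨ ((p1 ∧ p5) → p1)): α-rule — add ¬¬p3, ¬((p1 ∧ p5) → p1).
    ¬((p1 ∧ p5) → p1): α-rule — add (p1 ∧ p5), ¬p1.
    (p1 ∧ p5): α-rule — add p1, p5.
    × closes — contains both p1 and ¬p1.
11 branches closed, 7 open.
Each open branch fixes some atoms; the unmentioned ones are free. Counting distinct full assignments: branch {p3=0, p4=1} (p1, p5, p2) contributes 8 new; branch {p1=0, p3=0, p4=1} (p5, p2) contributes 0 new; branch {p3=0, p4=1, p5=0} (p1, p2) contributes 0 new; branch {p1=1, p3=0, p4=1} (p5, p2) contributes 0 new; branch {p1=1, p3=0} (p5, p2, p4) contributes 4 new; branch {p1=1, p5=0} (p3, p2, p4) contributes 4 new; branch {p1=1} (p5, p3, p2, p4) contributes 4 new. Total: 20.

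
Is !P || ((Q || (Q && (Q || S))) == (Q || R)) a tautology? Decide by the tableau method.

Assume the negation and expand:
Initial set: {!(!P || ((Q || (Q && (Q || S))) == (Q || R)))}.
!(!P || ((Q || (Q && (Q || S))) == (Q || R))): α-rule — add !!P, !((Q || (Q && (Q || S))) == (Q || R)).
!((Q || (Q && (Q || S))) == (Q || R)): β-rule — branch into (Q || (Q && (Q || S))), !(Q || R)  //  !(Q || (Q && (Q || S))), (Q || R).
  branch 1 (add (Q || (Q && (Q || S))), !(Q || R)):
    !(Q || R): α-rule — add !Q, !R.
    (Q || (Q && (Q || S))): β-rule — branch into Q  //  (Q && (Q || S)).
      branch 1.1 (add Q):
        × closes — contains both Q and !Q.
      branch 1.2 (add (Q && (Q || S))):
        (Q && (Q || S)): α-rule — add Q, (Q || S).
        × closes — contains both Q and !Q.
  branch 2 (add !(Q || (Q && (Q || S))), (Q || R)):
    !(Q || (Q && (Q || S))): α-rule — add !Q, !(Q && (Q || S)).
    (Q || R): β-rule — branch into Q  //  R.
      branch 2.1 (add Q):
        × closes — contains both Q and !Q.
      branch 2.2 (add R):
        !(Q && (Q || S)): β-rule — branch into !Q  //  !(Q || S).
          branch 2.2.1 (add !Q):
            ○ open, literals {P=true, Q=false, R=true}.
          branch 2.2.2 (add !(Q || S)):
            !(Q || S): α-rule — add !Q, !S.
            ○ open, literals {P=true, Q=false, R=true, S=false}.
3 branches closed, 2 open.
An open branch gives a countermodel: P=true, Q=false, R=true (unmentioned atoms arbitrary); under it the original formula is false.

Not valid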